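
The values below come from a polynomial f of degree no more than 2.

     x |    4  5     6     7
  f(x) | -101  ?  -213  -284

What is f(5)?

On equispaced nodes a degree-2 polynomial has vanishing third forward difference, so
  - f(4) + 3·f(5) - 3·f(6) + f(7) = 0.
Substituting the known values and solving for f(5):
  3·f(5) = -456
  f(5) = -152.

-152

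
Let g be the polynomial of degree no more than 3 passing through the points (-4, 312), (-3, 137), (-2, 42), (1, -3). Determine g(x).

Using the Lagrange interpolation formula with nodes -4, -3, -2, 1:
  L_0(x) = (x + 3)(x + 2)(x - 1) / -10
  L_1(x) = (x + 4)(x + 2)(x - 1) / 4
  L_2(x) = (x + 4)(x + 3)(x - 1) / -6
  L_3(x) = (x + 4)(x + 3)(x + 2) / 60
Then g(x) = 312·L_0(x) + 137·L_1(x) + 42·L_2(x) - 3·L_3(x).
Expanding and collecting terms gives g(x) = -4x³ + 4x² + x - 4.
Check: g(-2) = 42. ✓

g(x) = -4x^3 + 4x^2 + x - 4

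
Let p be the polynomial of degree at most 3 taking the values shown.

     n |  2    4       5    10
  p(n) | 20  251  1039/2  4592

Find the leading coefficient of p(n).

Write p(n) = an^3 + bn^2 + cn + d. Substituting each data point gives a linear system:
  8a + 4b + 2c + d = 20
  64a + 16b + 4c + d = 251
  125a + 25b + 5c + d = 1039/2
  1000a + 100b + 10c + d = 4592
Solving the system yields a = 5, b = -4, c = -1/2, d = -3.
So p(n) = 5n^3 - 4n^2 - (1/2)n - 3.
The leading coefficient is 5.

5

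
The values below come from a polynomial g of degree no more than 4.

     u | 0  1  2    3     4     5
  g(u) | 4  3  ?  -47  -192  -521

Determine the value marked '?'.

-2

The 5 known points determine the degree-4 polynomial uniquely.
Write g(u) = au^4 + bu^3 + cu^2 + du + e. Substituting each data point gives a linear system:
  e = 4
  a + b + c + d + e = 3
  81a + 27b + 9c + 3d + e = -47
  256a + 64b + 16c + 4d + e = -192
  625a + 125b + 25c + 5d + e = -521
Solving the system yields a = -1, b = 0, c = 5, d = -5, e = 4.
So g(u) = -u⁴ + 5u² - 5u + 4.
Then g(2) = -2.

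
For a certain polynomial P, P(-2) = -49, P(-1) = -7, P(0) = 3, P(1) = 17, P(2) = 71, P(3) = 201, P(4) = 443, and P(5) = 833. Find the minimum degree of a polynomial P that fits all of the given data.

3

Forward differences of the values at u = -2, -1, 0, 1, 2, 3, 4, 5:
  P  : -49  -7  3  17  71  201  443  833
  Δ  : 42  10  14  54  130  242  390
  Δ^2: -32  4  40  76  112  148
  Δ^3: 36  36  36  36  36
  Δ^4: 0  0  0  0
  Δ^5: 0  0  0
  Δ^6: 0  0
  Δ^7: 0
The third differences are constant (36) and nonzero, while all higher differences vanish, so the minimal degree is 3.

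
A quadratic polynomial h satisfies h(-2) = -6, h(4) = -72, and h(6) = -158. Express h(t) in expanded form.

h(t) = -4t^2 - 3t + 4

Using the Lagrange interpolation formula with nodes -2, 4, 6:
  L_0(t) = (t - 4)(t - 6) / 48
  L_1(t) = (t + 2)(t - 6) / -12
  L_2(t) = (t + 2)(t - 4) / 16
Then h(t) = -6·L_0(t) - 72·L_1(t) - 158·L_2(t).
Expanding and collecting terms gives h(t) = -4t² - 3t + 4.
Check: h(-2) = -6. ✓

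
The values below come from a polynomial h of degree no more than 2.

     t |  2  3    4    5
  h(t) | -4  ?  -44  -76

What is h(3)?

-20

On equispaced nodes a degree-2 polynomial has vanishing third forward difference, so
  - h(2) + 3·h(3) - 3·h(4) + h(5) = 0.
Substituting the known values and solving for h(3):
  3·h(3) = -60
  h(3) = -20.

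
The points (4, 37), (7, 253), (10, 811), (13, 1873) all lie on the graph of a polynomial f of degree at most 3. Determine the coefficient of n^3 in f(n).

1

Write f(n) = an^3 + bn^2 + cn + d. Substituting each data point gives a linear system:
  64a + 16b + 4c + d = 37
  343a + 49b + 7c + d = 253
  1000a + 100b + 10c + d = 811
  2197a + 169b + 13c + d = 1873
Solving the system yields a = 1, b = -2, c = 1, d = 1.
So f(n) = n³ - 2n² + n + 1.
The leading coefficient is 1.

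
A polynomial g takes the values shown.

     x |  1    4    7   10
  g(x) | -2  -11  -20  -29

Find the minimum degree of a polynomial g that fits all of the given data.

Forward differences of the values at x = 1, 4, 7, 10:
  g  : -2  -11  -20  -29
  Δ  : -9  -9  -9
  Δ^2: 0  0
  Δ^3: 0
The first differences are constant (-9) and nonzero, while all higher differences vanish, so the minimal degree is 1.

1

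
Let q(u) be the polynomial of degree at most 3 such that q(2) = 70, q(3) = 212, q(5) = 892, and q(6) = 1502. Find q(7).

2340

Using the Lagrange interpolation formula with nodes 2, 3, 5, 6:
  L_0(u) = (u - 3)(u - 5)(u - 6) / -12
  L_1(u) = (u - 2)(u - 5)(u - 6) / 6
  L_2(u) = (u - 2)(u - 3)(u - 6) / -6
  L_3(u) = (u - 2)(u - 3)(u - 5) / 12
Then q(u) = 70·L_0(u) + 212·L_1(u) + 892·L_2(u) + 1502·L_3(u).
Expanding and collecting terms gives q(u) = 6u^3 + 6u^2 - 2u + 2.
Evaluating at u = 7: q(7) = 2340.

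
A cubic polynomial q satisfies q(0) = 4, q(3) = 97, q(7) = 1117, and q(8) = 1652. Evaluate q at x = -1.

Using the Lagrange interpolation formula with nodes 0, 3, 7, 8:
  L_0(x) = (x - 3)(x - 7)(x - 8) / -168
  L_1(x) = x(x - 7)(x - 8) / 60
  L_2(x) = x(x - 3)(x - 8) / -28
  L_3(x) = x(x - 3)(x - 7) / 40
Then q(x) = 4·L_0(x) + 97·L_1(x) + 1117·L_2(x) + 1652·L_3(x).
Expanding and collecting terms gives q(x) = 3x^3 + 2x^2 - 2x + 4.
Evaluating at x = -1: q(-1) = 5.

5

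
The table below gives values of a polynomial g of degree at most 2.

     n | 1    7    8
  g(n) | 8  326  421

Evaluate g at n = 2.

31

Using the Lagrange interpolation formula with nodes 1, 7, 8:
  L_0(n) = (n - 7)(n - 8) / 42
  L_1(n) = (n - 1)(n - 8) / -6
  L_2(n) = (n - 1)(n - 7) / 7
Then g(n) = 8·L_0(n) + 326·L_1(n) + 421·L_2(n).
Expanding and collecting terms gives g(n) = 6n^2 + 5n - 3.
Evaluating at n = 2: g(2) = 31.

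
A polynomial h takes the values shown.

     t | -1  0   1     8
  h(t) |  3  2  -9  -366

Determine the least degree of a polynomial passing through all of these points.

Divided differences on the nodes -1, 0, 1, 8:
  order 0: 3  2  -9  -366
  order 1: -1  -11  -51
  order 2: -5  -5
  order 3: 0
The order-2 divided differences are all -5 (nonzero) and every higher order vanishes, so the data lies on a polynomial of degree exactly 2.

2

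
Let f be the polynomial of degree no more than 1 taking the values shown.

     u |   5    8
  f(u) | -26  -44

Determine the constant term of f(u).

4

Write f(u) = au + b. Substituting each data point gives a linear system:
  5a + b = -26
  8a + b = -44
Solving the system yields a = -6, b = 4.
So f(u) = -6u + 4.
The constant term is 4.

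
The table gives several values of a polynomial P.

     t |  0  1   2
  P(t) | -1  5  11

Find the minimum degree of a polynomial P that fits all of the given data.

1

Forward differences of the values at t = 0, 1, 2:
  P  : -1  5  11
  Δ  : 6  6
  Δ^2: 0
The first differences are constant (6) and nonzero, while all higher differences vanish, so the minimal degree is 1.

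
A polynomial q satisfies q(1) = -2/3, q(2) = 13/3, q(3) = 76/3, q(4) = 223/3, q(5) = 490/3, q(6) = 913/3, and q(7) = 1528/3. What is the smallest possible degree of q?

3

Forward differences of the values at s = 1, 2, 3, 4, 5, 6, 7:
  q  : -2/3  13/3  76/3  223/3  490/3  913/3  1528/3
  Δ  : 5  21  49  89  141  205
  Δ^2: 16  28  40  52  64
  Δ^3: 12  12  12  12
  Δ^4: 0  0  0
  Δ^5: 0  0
  Δ^6: 0
The third differences are constant (12) and nonzero, while all higher differences vanish, so the minimal degree is 3.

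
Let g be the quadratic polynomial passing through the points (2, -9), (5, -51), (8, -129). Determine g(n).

g(n) = -2n^2 - 1

Using the Lagrange interpolation formula with nodes 2, 5, 8:
  L_0(n) = (n - 5)(n - 8) / 18
  L_1(n) = (n - 2)(n - 8) / -9
  L_2(n) = (n - 2)(n - 5) / 18
Then g(n) = -9·L_0(n) - 51·L_1(n) - 129·L_2(n).
Expanding and collecting terms gives g(n) = -2n^2 - 1.
Check: g(8) = -129. ✓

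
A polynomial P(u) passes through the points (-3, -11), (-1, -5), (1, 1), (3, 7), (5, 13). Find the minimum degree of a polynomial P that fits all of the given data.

1

Forward differences of the values at u = -3, -1, 1, 3, 5:
  P  : -11  -5  1  7  13
  Δ  : 6  6  6  6
  Δ^2: 0  0  0
  Δ^3: 0  0
  Δ^4: 0
The first differences are constant (6) and nonzero, while all higher differences vanish, so the minimal degree is 1.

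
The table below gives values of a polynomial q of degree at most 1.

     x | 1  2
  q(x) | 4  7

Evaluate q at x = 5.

16

Using the Lagrange interpolation formula with nodes 1, 2:
  L_0(x) = (x - 2) / -1
  L_1(x) = (x - 1) / 1
Then q(x) = 4·L_0(x) + 7·L_1(x).
Expanding and collecting terms gives q(x) = 3x + 1.
Evaluating at x = 5: q(5) = 16.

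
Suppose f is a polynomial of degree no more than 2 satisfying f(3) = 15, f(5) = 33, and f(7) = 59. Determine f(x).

f(x) = x^2 + x + 3

Using the Lagrange interpolation formula with nodes 3, 5, 7:
  L_0(x) = (x - 5)(x - 7) / 8
  L_1(x) = (x - 3)(x - 7) / -4
  L_2(x) = (x - 3)(x - 5) / 8
Then f(x) = 15·L_0(x) + 33·L_1(x) + 59·L_2(x).
Expanding and collecting terms gives f(x) = x^2 + x + 3.
Check: f(5) = 33. ✓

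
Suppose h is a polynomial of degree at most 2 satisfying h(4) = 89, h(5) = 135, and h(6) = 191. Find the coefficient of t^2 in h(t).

Write h(t) = at^2 + bt + c. Substituting each data point gives a linear system:
  16a + 4b + c = 89
  25a + 5b + c = 135
  36a + 6b + c = 191
Solving the system yields a = 5, b = 1, c = 5.
So h(t) = 5t^2 + t + 5.
The leading coefficient is 5.

5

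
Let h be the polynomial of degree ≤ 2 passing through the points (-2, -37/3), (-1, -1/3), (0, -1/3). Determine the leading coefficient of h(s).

-6

Write h(s) = as^2 + bs + c. Substituting each data point gives a linear system:
  4a - 2b + c = -37/3
  a - b + c = -1/3
  c = -1/3
Solving the system yields a = -6, b = -6, c = -1/3.
So h(s) = -6s² - 6s - 1/3.
The leading coefficient is -6.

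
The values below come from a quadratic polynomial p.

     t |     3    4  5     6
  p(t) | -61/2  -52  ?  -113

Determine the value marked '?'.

The 3 known points determine the degree-2 polynomial uniquely.
Write p(t) = at^2 + bt + c. Substituting each data point gives a linear system:
  9a + 3b + c = -61/2
  16a + 4b + c = -52
  36a + 6b + c = -113
Solving the system yields a = -3, b = -1/2, c = -2.
So p(t) = -3t^2 - (1/2)t - 2.
Then p(5) = -159/2.

-159/2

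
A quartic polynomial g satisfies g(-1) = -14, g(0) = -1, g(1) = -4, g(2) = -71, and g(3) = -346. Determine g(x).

Write g(x) = ax^4 + bx^3 + cx^2 + dx + e. Substituting each data point gives a linear system:
  a - b + c - d + e = -14
  e = -1
  a + b + c + d + e = -4
  16a + 8b + 4c + 2d + e = -71
  81a + 27b + 9c + 3d + e = -346
Solving the system yields a = -4, b = 0, c = -4, d = 5, e = -1.
So g(x) = -4x^4 - 4x^2 + 5x - 1.
Check: g(1) = -4. ✓

g(x) = -4x^4 - 4x^2 + 5x - 1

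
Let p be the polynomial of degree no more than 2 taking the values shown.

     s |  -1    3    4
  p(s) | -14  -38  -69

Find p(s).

Using the Lagrange interpolation formula with nodes -1, 3, 4:
  L_0(s) = (s - 3)(s - 4) / 20
  L_1(s) = (s + 1)(s - 4) / -4
  L_2(s) = (s + 1)(s - 3) / 5
Then p(s) = -14·L_0(s) - 38·L_1(s) - 69·L_2(s).
Expanding and collecting terms gives p(s) = -5s^2 + 4s - 5.
Check: p(3) = -38. ✓

p(s) = -5s^2 + 4s - 5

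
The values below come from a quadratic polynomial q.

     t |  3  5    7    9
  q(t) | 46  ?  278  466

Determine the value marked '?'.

138

On equispaced nodes a degree-2 polynomial has vanishing third forward difference, so
  - q(3) + 3·q(5) - 3·q(7) + q(9) = 0.
Substituting the known values and solving for q(5):
  3·q(5) = 414
  q(5) = 138.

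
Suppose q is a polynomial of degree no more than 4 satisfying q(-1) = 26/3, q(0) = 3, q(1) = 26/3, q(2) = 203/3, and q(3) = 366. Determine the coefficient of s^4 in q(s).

Write q(s) = as^4 + bs^3 + cs^2 + ds + e. Substituting each data point gives a linear system:
  a - b + c - d + e = 26/3
  e = 3
  a + b + c + d + e = 26/3
  16a + 8b + 4c + 2d + e = 203/3
  81a + 27b + 9c + 3d + e = 366
Solving the system yields a = 6, b = -5, c = -1/3, d = 5, e = 3.
So q(s) = 6s^4 - 5s^3 - (1/3)s^2 + 5s + 3.
The leading coefficient is 6.

6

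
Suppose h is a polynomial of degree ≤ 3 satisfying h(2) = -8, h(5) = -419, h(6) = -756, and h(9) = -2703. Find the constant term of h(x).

Write h(x) = ax^3 + bx^2 + cx + d. Substituting each data point gives a linear system:
  8a + 4b + 2c + d = -8
  125a + 25b + 5c + d = -419
  216a + 36b + 6c + d = -756
  729a + 81b + 9c + d = -2703
Solving the system yields a = -4, b = 2, c = 5, d = 6.
So h(x) = -4x³ + 2x² + 5x + 6.
The constant term is 6.

6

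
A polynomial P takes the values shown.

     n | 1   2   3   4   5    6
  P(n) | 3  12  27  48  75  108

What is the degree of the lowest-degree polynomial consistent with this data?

Forward differences of the values at n = 1, 2, 3, 4, 5, 6:
  P  : 3  12  27  48  75  108
  Δ  : 9  15  21  27  33
  Δ^2: 6  6  6  6
  Δ^3: 0  0  0
  Δ^4: 0  0
  Δ^5: 0
The second differences are constant (6) and nonzero, while all higher differences vanish, so the minimal degree is 2.

2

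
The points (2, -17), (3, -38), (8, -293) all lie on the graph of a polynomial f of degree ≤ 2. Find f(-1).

-14

Using the Lagrange interpolation formula with nodes 2, 3, 8:
  L_0(s) = (s - 3)(s - 8) / 6
  L_1(s) = (s - 2)(s - 8) / -5
  L_2(s) = (s - 2)(s - 3) / 30
Then f(s) = -17·L_0(s) - 38·L_1(s) - 293·L_2(s).
Expanding and collecting terms gives f(s) = -5s^2 + 4s - 5.
Evaluating at s = -1: f(-1) = -14.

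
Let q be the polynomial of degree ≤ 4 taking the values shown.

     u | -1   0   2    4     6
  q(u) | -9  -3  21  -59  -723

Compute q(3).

Write q(u) = au^4 + bu^3 + cu^2 + du + e. Substituting each data point gives a linear system:
  a - b + c - d + e = -9
  e = -3
  16a + 8b + 4c + 2d + e = 21
  256a + 64b + 16c + 4d + e = -59
  1296a + 216b + 36c + 6d + e = -723
Solving the system yields a = -1, b = 2, c = 3, d = 6, e = -3.
So q(u) = -u^4 + 2u^3 + 3u^2 + 6u - 3.
Then q(3) = 15.

15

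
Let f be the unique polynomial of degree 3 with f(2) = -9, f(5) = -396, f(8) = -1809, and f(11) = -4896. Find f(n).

f(n) = -4n^3 + 3n^2 + 6n - 1

Using the Lagrange interpolation formula with nodes 2, 5, 8, 11:
  L_0(n) = (n - 5)(n - 8)(n - 11) / -162
  L_1(n) = (n - 2)(n - 8)(n - 11) / 54
  L_2(n) = (n - 2)(n - 5)(n - 11) / -54
  L_3(n) = (n - 2)(n - 5)(n - 8) / 162
Then f(n) = -9·L_0(n) - 396·L_1(n) - 1809·L_2(n) - 4896·L_3(n).
Expanding and collecting terms gives f(n) = -4n^3 + 3n^2 + 6n - 1.
Check: f(8) = -1809. ✓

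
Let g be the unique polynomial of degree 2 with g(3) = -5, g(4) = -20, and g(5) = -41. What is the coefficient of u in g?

6

Write g(u) = au^2 + bu + c. Substituting each data point gives a linear system:
  9a + 3b + c = -5
  16a + 4b + c = -20
  25a + 5b + c = -41
Solving the system yields a = -3, b = 6, c = 4.
So g(u) = -3u^2 + 6u + 4.
The coefficient of u is 6.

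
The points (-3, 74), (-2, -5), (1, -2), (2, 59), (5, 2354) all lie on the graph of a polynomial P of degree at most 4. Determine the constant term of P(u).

Write P(u) = au^4 + bu^3 + cu^2 + du + e. Substituting each data point gives a linear system:
  81a - 27b + 9c - 3d + e = 74
  16a - 8b + 4c - 2d + e = -5
  a + b + c + d + e = -2
  16a + 8b + 4c + 2d + e = 59
  625a + 125b + 25c + 5d + e = 2354
Solving the system yields a = 3, b = 5, c = -5, d = -4, e = -1.
So P(u) = 3u⁴ + 5u³ - 5u² - 4u - 1.
The constant term is -1.

-1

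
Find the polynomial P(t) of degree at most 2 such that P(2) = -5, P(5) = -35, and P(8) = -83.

P(t) = -t^2 - 3t + 5

Write P(t) = at^2 + bt + c. Substituting each data point gives a linear system:
  4a + 2b + c = -5
  25a + 5b + c = -35
  64a + 8b + c = -83
Solving the system yields a = -1, b = -3, c = 5.
So P(t) = -t² - 3t + 5.
Check: P(5) = -35. ✓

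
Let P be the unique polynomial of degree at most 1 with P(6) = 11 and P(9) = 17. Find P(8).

Using the Lagrange interpolation formula with nodes 6, 9:
  L_0(s) = (s - 9) / -3
  L_1(s) = (s - 6) / 3
Then P(s) = 11·L_0(s) + 17·L_1(s).
Expanding and collecting terms gives P(s) = 2s - 1.
Evaluating at s = 8: P(8) = 15.

15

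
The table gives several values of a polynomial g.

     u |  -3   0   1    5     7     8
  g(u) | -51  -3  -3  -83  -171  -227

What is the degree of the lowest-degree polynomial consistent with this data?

2

Divided differences on the nodes -3, 0, 1, 5, 7, 8:
  order 0: -51  -3  -3  -83  -171  -227
  order 1: 16  0  -20  -44  -56
  order 2: -4  -4  -4  -4
  order 3: 0  0  0
  order 4: 0  0
  order 5: 0
The order-2 divided differences are all -4 (nonzero) and every higher order vanishes, so the data lies on a polynomial of degree exactly 2.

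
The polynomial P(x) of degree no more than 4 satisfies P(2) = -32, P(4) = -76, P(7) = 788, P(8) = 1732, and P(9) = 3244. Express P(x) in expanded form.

P(x) = x^4 - 4x^3 - 5x^2 + 4

Write P(x) = ax^4 + bx^3 + cx^2 + dx + e. Substituting each data point gives a linear system:
  16a + 8b + 4c + 2d + e = -32
  256a + 64b + 16c + 4d + e = -76
  2401a + 343b + 49c + 7d + e = 788
  4096a + 512b + 64c + 8d + e = 1732
  6561a + 729b + 81c + 9d + e = 3244
Solving the system yields a = 1, b = -4, c = -5, d = 0, e = 4.
So P(x) = x^4 - 4x^3 - 5x^2 + 4.
Check: P(8) = 1732. ✓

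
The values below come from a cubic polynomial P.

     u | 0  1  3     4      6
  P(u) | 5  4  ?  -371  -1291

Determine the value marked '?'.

The 4 known points determine the degree-3 polynomial uniquely.
Write P(u) = au^3 + bu^2 + cu + d. Substituting each data point gives a linear system:
  d = 5
  a + b + c + d = 4
  64a + 16b + 4c + d = -371
  216a + 36b + 6c + d = -1291
Solving the system yields a = -6, b = -1, c = 6, d = 5.
So P(u) = -6u³ - u² + 6u + 5.
Then P(3) = -148.

-148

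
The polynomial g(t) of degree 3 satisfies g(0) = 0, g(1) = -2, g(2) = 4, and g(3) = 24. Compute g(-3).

Write g(t) = at^3 + bt^2 + ct + d. Substituting each data point gives a linear system:
  d = 0
  a + b + c + d = -2
  8a + 4b + 2c + d = 4
  27a + 9b + 3c + d = 24
Solving the system yields a = 1, b = 1, c = -4, d = 0.
So g(t) = t^3 + t^2 - 4t.
Then g(-3) = -6.

-6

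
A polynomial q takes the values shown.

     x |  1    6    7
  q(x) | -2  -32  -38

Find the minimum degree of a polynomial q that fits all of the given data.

1

Divided differences on the nodes 1, 6, 7:
  order 0: -2  -32  -38
  order 1: -6  -6
  order 2: 0
The order-1 divided differences are all -6 (nonzero) and every higher order vanishes, so the data lies on a polynomial of degree exactly 1.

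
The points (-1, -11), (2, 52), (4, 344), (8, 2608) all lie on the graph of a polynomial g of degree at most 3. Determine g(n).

g(n) = 5n^3 + 6n

Write g(n) = an^3 + bn^2 + cn + d. Substituting each data point gives a linear system:
  -a + b - c + d = -11
  8a + 4b + 2c + d = 52
  64a + 16b + 4c + d = 344
  512a + 64b + 8c + d = 2608
Solving the system yields a = 5, b = 0, c = 6, d = 0.
So g(n) = 5n^3 + 6n.
Check: g(-1) = -11. ✓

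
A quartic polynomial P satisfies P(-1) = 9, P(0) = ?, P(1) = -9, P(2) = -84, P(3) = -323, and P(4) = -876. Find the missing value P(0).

4

On equispaced nodes a degree-4 polynomial has vanishing fifth forward difference, so
  - P(-1) + 5·P(0) - 10·P(1) + 10·P(2) - 5·P(3) + P(4) = 0.
Substituting the known values and solving for P(0):
  5·P(0) = 20
  P(0) = 4.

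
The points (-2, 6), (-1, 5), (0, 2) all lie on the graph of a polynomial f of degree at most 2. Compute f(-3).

Using the Lagrange interpolation formula with nodes -2, -1, 0:
  L_0(x) = (x + 1)x / 2
  L_1(x) = (x + 2)x / -1
  L_2(x) = (x + 2)(x + 1) / 2
Then f(x) = 6·L_0(x) + 5·L_1(x) + 2·L_2(x).
Expanding and collecting terms gives f(x) = -x^2 - 4x + 2.
Evaluating at x = -3: f(-3) = 5.

5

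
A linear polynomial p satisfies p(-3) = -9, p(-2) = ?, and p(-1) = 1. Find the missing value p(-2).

-4

The 2 known points determine the degree-1 polynomial uniquely.
Write p(t) = at + b. Substituting each data point gives a linear system:
  -3a + b = -9
  -a + b = 1
Solving the system yields a = 5, b = 6.
So p(t) = 5t + 6.
Then p(-2) = -4.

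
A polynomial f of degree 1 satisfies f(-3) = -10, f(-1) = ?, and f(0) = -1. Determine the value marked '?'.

The 2 known points determine the degree-1 polynomial uniquely.
Write f(t) = at + b. Substituting each data point gives a linear system:
  -3a + b = -10
  b = -1
Solving the system yields a = 3, b = -1.
So f(t) = 3t - 1.
Then f(-1) = -4.

-4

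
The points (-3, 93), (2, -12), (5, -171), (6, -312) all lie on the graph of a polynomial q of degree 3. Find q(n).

Write q(n) = an^3 + bn^2 + cn + d. Substituting each data point gives a linear system:
  -27a + 9b - 3c + d = 93
  8a + 4b + 2c + d = -12
  125a + 25b + 5c + d = -171
  216a + 36b + 6c + d = -312
Solving the system yields a = -2, b = 4, c = -3, d = -6.
So q(n) = -2n^3 + 4n^2 - 3n - 6.
Check: q(5) = -171. ✓

q(n) = -2n^3 + 4n^2 - 3n - 6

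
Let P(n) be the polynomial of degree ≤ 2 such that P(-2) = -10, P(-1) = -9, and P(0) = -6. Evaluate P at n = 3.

Write P(n) = an^2 + bn + c. Substituting each data point gives a linear system:
  4a - 2b + c = -10
  a - b + c = -9
  c = -6
Solving the system yields a = 1, b = 4, c = -6.
So P(n) = n² + 4n - 6.
Then P(3) = 15.

15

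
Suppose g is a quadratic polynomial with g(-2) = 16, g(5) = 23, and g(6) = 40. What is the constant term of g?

Write g(x) = ax^2 + bx + c. Substituting each data point gives a linear system:
  4a - 2b + c = 16
  25a + 5b + c = 23
  36a + 6b + c = 40
Solving the system yields a = 2, b = -5, c = -2.
So g(x) = 2x^2 - 5x - 2.
The constant term is -2.

-2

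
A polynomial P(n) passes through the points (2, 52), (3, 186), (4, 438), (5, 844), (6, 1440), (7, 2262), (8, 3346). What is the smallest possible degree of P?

Forward differences of the values at n = 2, 3, 4, 5, 6, 7, 8:
  P  : 52  186  438  844  1440  2262  3346
  Δ  : 134  252  406  596  822  1084
  Δ^2: 118  154  190  226  262
  Δ^3: 36  36  36  36
  Δ^4: 0  0  0
  Δ^5: 0  0
  Δ^6: 0
The third differences are constant (36) and nonzero, while all higher differences vanish, so the minimal degree is 3.

3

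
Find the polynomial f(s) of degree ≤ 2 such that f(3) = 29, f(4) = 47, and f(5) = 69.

Write f(s) = as^2 + bs + c. Substituting each data point gives a linear system:
  9a + 3b + c = 29
  16a + 4b + c = 47
  25a + 5b + c = 69
Solving the system yields a = 2, b = 4, c = -1.
So f(s) = 2s^2 + 4s - 1.
Check: f(4) = 47. ✓

f(s) = 2s^2 + 4s - 1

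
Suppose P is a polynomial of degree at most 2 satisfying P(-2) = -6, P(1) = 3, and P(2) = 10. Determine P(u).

P(u) = u^2 + 4u - 2

Using the Lagrange interpolation formula with nodes -2, 1, 2:
  L_0(u) = (u - 1)(u - 2) / 12
  L_1(u) = (u + 2)(u - 2) / -3
  L_2(u) = (u + 2)(u - 1) / 4
Then P(u) = -6·L_0(u) + 3·L_1(u) + 10·L_2(u).
Expanding and collecting terms gives P(u) = u^2 + 4u - 2.
Check: P(-2) = -6. ✓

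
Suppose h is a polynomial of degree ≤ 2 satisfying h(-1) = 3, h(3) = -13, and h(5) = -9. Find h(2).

Using the Lagrange interpolation formula with nodes -1, 3, 5:
  L_0(t) = (t - 3)(t - 5) / 24
  L_1(t) = (t + 1)(t - 5) / -8
  L_2(t) = (t + 1)(t - 3) / 12
Then h(t) = 3·L_0(t) - 13·L_1(t) - 9·L_2(t).
Expanding and collecting terms gives h(t) = t² - 6t - 4.
Evaluating at t = 2: h(2) = -12.

-12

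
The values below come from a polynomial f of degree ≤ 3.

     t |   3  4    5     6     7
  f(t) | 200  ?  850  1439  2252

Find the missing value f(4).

449

The 4 known points determine the degree-3 polynomial uniquely.
Write f(t) = at^3 + bt^2 + ct + d. Substituting each data point gives a linear system:
  27a + 9b + 3c + d = 200
  125a + 25b + 5c + d = 850
  216a + 36b + 6c + d = 1439
  343a + 49b + 7c + d = 2252
Solving the system yields a = 6, b = 4, c = -1, d = 5.
So f(t) = 6t³ + 4t² - t + 5.
Then f(4) = 449.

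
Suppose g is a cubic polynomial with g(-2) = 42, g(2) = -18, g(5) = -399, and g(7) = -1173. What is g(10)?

Write g(t) = at^3 + bt^2 + ct + d. Substituting each data point gives a linear system:
  -8a + 4b - 2c + d = 42
  8a + 4b + 2c + d = -18
  125a + 25b + 5c + d = -399
  343a + 49b + 7c + d = -1173
Solving the system yields a = -4, b = 4, c = 1, d = -4.
So g(t) = -4t³ + 4t² + t - 4.
Then g(10) = -3594.

-3594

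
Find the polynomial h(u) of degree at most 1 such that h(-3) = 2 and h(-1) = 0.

h(u) = -u - 1

Using the Lagrange interpolation formula with nodes -3, -1:
  L_0(u) = (u + 1) / -2
  L_1(u) = (u + 3) / 2
Then h(u) = 2·L_0(u) + 0·L_1(u).
Expanding and collecting terms gives h(u) = -u - 1.
Check: h(-3) = 2. ✓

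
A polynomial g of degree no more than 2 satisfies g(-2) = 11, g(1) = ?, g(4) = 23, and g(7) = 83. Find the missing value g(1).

-1

The 3 known points determine the degree-2 polynomial uniquely.
Write g(t) = at^2 + bt + c. Substituting each data point gives a linear system:
  4a - 2b + c = 11
  16a + 4b + c = 23
  49a + 7b + c = 83
Solving the system yields a = 2, b = -2, c = -1.
So g(t) = 2t² - 2t - 1.
Then g(1) = -1.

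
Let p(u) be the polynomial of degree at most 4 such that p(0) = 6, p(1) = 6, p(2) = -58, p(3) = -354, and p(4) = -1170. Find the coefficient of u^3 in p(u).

Write p(u) = au^4 + bu^3 + cu^2 + du + e. Substituting each data point gives a linear system:
  e = 6
  a + b + c + d + e = 6
  16a + 8b + 4c + 2d + e = -58
  81a + 27b + 9c + 3d + e = -354
  256a + 64b + 16c + 4d + e = -1170
Solving the system yields a = -5, b = 2, c = -3, d = 6, e = 6.
So p(u) = -5u^4 + 2u^3 - 3u^2 + 6u + 6.
The coefficient of u^3 is 2.

2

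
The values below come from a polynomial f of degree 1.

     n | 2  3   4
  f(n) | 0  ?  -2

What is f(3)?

-1

The 2 known points determine the degree-1 polynomial uniquely.
Write f(n) = an + b. Substituting each data point gives a linear system:
  2a + b = 0
  4a + b = -2
Solving the system yields a = -1, b = 2.
So f(n) = -n + 2.
Then f(3) = -1.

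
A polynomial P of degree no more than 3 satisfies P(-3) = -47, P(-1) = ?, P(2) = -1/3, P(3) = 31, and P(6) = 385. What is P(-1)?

-7/3

The 4 known points determine the degree-3 polynomial uniquely.
Write P(t) = at^3 + bt^2 + ct + d. Substituting each data point gives a linear system:
  -27a + 9b - 3c + d = -47
  8a + 4b + 2c + d = -1/3
  27a + 9b + 3c + d = 31
  216a + 36b + 6c + d = 385
Solving the system yields a = 2, b = -1/3, c = -5, d = -5.
So P(t) = 2t^3 - (1/3)t^2 - 5t - 5.
Then P(-1) = -7/3.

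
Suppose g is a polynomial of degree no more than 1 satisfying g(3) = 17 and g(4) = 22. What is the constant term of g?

2

Write g(u) = au + b. Substituting each data point gives a linear system:
  3a + b = 17
  4a + b = 22
Solving the system yields a = 5, b = 2.
So g(u) = 5u + 2.
The constant term is 2.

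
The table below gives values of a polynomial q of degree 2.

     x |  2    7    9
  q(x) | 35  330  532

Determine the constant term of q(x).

Write q(x) = ax^2 + bx + c. Substituting each data point gives a linear system:
  4a + 2b + c = 35
  49a + 7b + c = 330
  81a + 9b + c = 532
Solving the system yields a = 6, b = 5, c = 1.
So q(x) = 6x² + 5x + 1.
The constant term is 1.

1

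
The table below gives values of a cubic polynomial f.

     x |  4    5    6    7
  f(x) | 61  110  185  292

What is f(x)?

f(x) = x^3 - 2x^2 + 6x + 5

Write f(x) = ax^3 + bx^2 + cx + d. Substituting each data point gives a linear system:
  64a + 16b + 4c + d = 61
  125a + 25b + 5c + d = 110
  216a + 36b + 6c + d = 185
  343a + 49b + 7c + d = 292
Solving the system yields a = 1, b = -2, c = 6, d = 5.
So f(x) = x³ - 2x² + 6x + 5.
Check: f(5) = 110. ✓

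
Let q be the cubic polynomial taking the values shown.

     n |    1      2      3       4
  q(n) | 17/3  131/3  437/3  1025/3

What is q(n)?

Using the Lagrange interpolation formula with nodes 1, 2, 3, 4:
  L_0(n) = (n - 2)(n - 3)(n - 4) / -6
  L_1(n) = (n - 1)(n - 3)(n - 4) / 2
  L_2(n) = (n - 1)(n - 2)(n - 4) / -2
  L_3(n) = (n - 1)(n - 2)(n - 3) / 6
Then q(n) = 17/3·L_0(n) + 131/3·L_1(n) + 437/3·L_2(n) + 1025/3·L_3(n).
Expanding and collecting terms gives q(n) = 5n^3 + 2n^2 - 3n + 5/3.
Check: q(3) = 437/3. ✓

q(n) = 5n^3 + 2n^2 - 3n + 5/3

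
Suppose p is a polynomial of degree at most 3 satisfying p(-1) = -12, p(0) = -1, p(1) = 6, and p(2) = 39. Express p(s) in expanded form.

p(s) = 5s^3 - 2s^2 + 4s - 1

Using the Lagrange interpolation formula with nodes -1, 0, 1, 2:
  L_0(s) = s(s - 1)(s - 2) / -6
  L_1(s) = (s + 1)(s - 1)(s - 2) / 2
  L_2(s) = (s + 1)s(s - 2) / -2
  L_3(s) = (s + 1)s(s - 1) / 6
Then p(s) = -12·L_0(s) - 1·L_1(s) + 6·L_2(s) + 39·L_3(s).
Expanding and collecting terms gives p(s) = 5s^3 - 2s^2 + 4s - 1.
Check: p(1) = 6. ✓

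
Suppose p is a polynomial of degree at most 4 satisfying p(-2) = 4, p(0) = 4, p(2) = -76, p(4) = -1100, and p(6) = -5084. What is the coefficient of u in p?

Write p(u) = au^4 + bu^3 + cu^2 + du + e. Substituting each data point gives a linear system:
  16a - 8b + 4c - 2d + e = 4
  e = 4
  16a + 8b + 4c + 2d + e = -76
  256a + 64b + 16c + 4d + e = -1100
  1296a + 216b + 36c + 6d + e = -5084
Solving the system yields a = -3, b = -6, c = 2, d = 4, e = 4.
So p(u) = -3u^4 - 6u^3 + 2u^2 + 4u + 4.
The coefficient of u is 4.

4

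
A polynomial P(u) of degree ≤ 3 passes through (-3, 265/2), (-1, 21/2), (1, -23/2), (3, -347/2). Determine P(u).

Write P(u) = au^3 + bu^2 + cu + d. Substituting each data point gives a linear system:
  -27a + 9b - 3c + d = 265/2
  -a + b - c + d = 21/2
  a + b + c + d = -23/2
  27a + 9b + 3c + d = -347/2
Solving the system yields a = -5, b = -5/2, c = -6, d = 2.
So P(u) = -5u³ - (5/2)u² - 6u + 2.
Check: P(3) = -347/2. ✓

P(u) = -5u^3 - (5/2)u^2 - 6u + 2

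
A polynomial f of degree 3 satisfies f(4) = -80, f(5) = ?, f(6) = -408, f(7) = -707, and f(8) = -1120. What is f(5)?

-205

The 4 known points determine the degree-3 polynomial uniquely.
Write f(s) = as^3 + bs^2 + cs + d. Substituting each data point gives a linear system:
  64a + 16b + 4c + d = -80
  216a + 36b + 6c + d = -408
  343a + 49b + 7c + d = -707
  512a + 64b + 8c + d = -1120
Solving the system yields a = -3, b = 6, c = 4, d = 0.
So f(s) = -3s^3 + 6s^2 + 4s.
Then f(5) = -205.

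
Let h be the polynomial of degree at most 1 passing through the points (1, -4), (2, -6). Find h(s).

Write h(s) = as + b. Substituting each data point gives a linear system:
  a + b = -4
  2a + b = -6
Solving the system yields a = -2, b = -2.
So h(s) = -2s - 2.
Check: h(2) = -6. ✓

h(s) = -2s - 2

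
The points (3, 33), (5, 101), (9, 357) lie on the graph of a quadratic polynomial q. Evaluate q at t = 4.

62

Write q(t) = at^2 + bt + c. Substituting each data point gives a linear system:
  9a + 3b + c = 33
  25a + 5b + c = 101
  81a + 9b + c = 357
Solving the system yields a = 5, b = -6, c = 6.
So q(t) = 5t^2 - 6t + 6.
Then q(4) = 62.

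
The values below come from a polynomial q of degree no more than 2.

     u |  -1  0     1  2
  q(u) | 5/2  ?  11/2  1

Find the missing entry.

6

The 3 known points determine the degree-2 polynomial uniquely.
Write q(u) = au^2 + bu + c. Substituting each data point gives a linear system:
  a - b + c = 5/2
  a + b + c = 11/2
  4a + 2b + c = 1
Solving the system yields a = -2, b = 3/2, c = 6.
So q(u) = -2u^2 + (3/2)u + 6.
Then q(0) = 6.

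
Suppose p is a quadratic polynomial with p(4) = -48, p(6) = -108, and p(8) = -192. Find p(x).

Using the Lagrange interpolation formula with nodes 4, 6, 8:
  L_0(x) = (x - 6)(x - 8) / 8
  L_1(x) = (x - 4)(x - 8) / -4
  L_2(x) = (x - 4)(x - 6) / 8
Then p(x) = -48·L_0(x) - 108·L_1(x) - 192·L_2(x).
Expanding and collecting terms gives p(x) = -3x².
Check: p(6) = -108. ✓

p(x) = -3x^2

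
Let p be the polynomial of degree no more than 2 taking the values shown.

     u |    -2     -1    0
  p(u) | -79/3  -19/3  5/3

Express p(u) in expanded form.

Write p(u) = au^2 + bu + c. Substituting each data point gives a linear system:
  4a - 2b + c = -79/3
  a - b + c = -19/3
  c = 5/3
Solving the system yields a = -6, b = 2, c = 5/3.
So p(u) = -6u² + 2u + 5/3.
Check: p(-1) = -19/3. ✓

p(u) = -6u^2 + 2u + 5/3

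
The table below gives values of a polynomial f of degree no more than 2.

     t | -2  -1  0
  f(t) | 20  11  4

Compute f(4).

-4

Using the Lagrange interpolation formula with nodes -2, -1, 0:
  L_0(t) = (t + 1)t / 2
  L_1(t) = (t + 2)t / -1
  L_2(t) = (t + 2)(t + 1) / 2
Then f(t) = 20·L_0(t) + 11·L_1(t) + 4·L_2(t).
Expanding and collecting terms gives f(t) = t^2 - 6t + 4.
Evaluating at t = 4: f(4) = -4.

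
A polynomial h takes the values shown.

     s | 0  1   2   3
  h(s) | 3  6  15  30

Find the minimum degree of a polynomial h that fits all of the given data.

Forward differences of the values at s = 0, 1, 2, 3:
  h  : 3  6  15  30
  Δ  : 3  9  15
  Δ^2: 6  6
  Δ^3: 0
The second differences are constant (6) and nonzero, while all higher differences vanish, so the minimal degree is 2.

2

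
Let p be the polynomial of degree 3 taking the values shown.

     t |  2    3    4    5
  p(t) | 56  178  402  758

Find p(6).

1276

Write p(t) = at^3 + bt^2 + ct + d. Substituting each data point gives a linear system:
  8a + 4b + 2c + d = 56
  27a + 9b + 3c + d = 178
  64a + 16b + 4c + d = 402
  125a + 25b + 5c + d = 758
Solving the system yields a = 5, b = 6, c = -3, d = -2.
So p(t) = 5t^3 + 6t^2 - 3t - 2.
Then p(6) = 1276.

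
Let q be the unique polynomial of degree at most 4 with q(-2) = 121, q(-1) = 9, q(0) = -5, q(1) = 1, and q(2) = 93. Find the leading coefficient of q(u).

Write q(u) = au^4 + bu^3 + cu^2 + du + e. Substituting each data point gives a linear system:
  16a - 8b + 4c - 2d + e = 121
  a - b + c - d + e = 9
  e = -5
  a + b + c + d + e = 1
  16a + 8b + 4c + 2d + e = 93
Solving the system yields a = 6, b = -1, c = 4, d = -3, e = -5.
So q(u) = 6u^4 - u^3 + 4u^2 - 3u - 5.
The leading coefficient is 6.

6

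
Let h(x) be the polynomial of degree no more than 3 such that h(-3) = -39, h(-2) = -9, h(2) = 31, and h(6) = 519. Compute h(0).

3

Write h(x) = ax^3 + bx^2 + cx + d. Substituting each data point gives a linear system:
  -27a + 9b - 3c + d = -39
  -8a + 4b - 2c + d = -9
  8a + 4b + 2c + d = 31
  216a + 36b + 6c + d = 519
Solving the system yields a = 2, b = 2, c = 2, d = 3.
So h(x) = 2x³ + 2x² + 2x + 3.
Then h(0) = 3.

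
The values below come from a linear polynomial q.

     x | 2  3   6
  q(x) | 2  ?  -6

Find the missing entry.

0

The 2 known points determine the degree-1 polynomial uniquely.
Write q(x) = ax + b. Substituting each data point gives a linear system:
  2a + b = 2
  6a + b = -6
Solving the system yields a = -2, b = 6.
So q(x) = -2x + 6.
Then q(3) = 0.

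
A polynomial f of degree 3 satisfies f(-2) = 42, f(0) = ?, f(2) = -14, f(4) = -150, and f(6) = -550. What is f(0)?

On equispaced nodes a degree-3 polynomial has vanishing fourth forward difference, so
  f(-2) - 4·f(0) + 6·f(2) - 4·f(4) + f(6) = 0.
Substituting the known values and solving for f(0):
  -4·f(0) = -8
  f(0) = 2.

2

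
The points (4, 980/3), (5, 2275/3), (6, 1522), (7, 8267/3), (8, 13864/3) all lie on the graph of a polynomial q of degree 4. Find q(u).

Write q(u) = au^4 + bu^3 + cu^2 + du + e. Substituting each data point gives a linear system:
  256a + 64b + 16c + 4d + e = 980/3
  625a + 125b + 25c + 5d + e = 2275/3
  1296a + 216b + 36c + 6d + e = 1522
  2401a + 343b + 49c + 7d + e = 8267/3
  4096a + 512b + 64c + 8d + e = 13864/3
Solving the system yields a = 1, b = 1, c = 0, d = 5/3, e = 0.
So q(u) = u^4 + u^3 + (5/3)u.
Check: q(8) = 13864/3. ✓

q(u) = u^4 + u^3 + (5/3)u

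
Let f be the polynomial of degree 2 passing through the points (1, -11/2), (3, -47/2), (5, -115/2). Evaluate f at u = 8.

-277/2

Write f(u) = au^2 + bu + c. Substituting each data point gives a linear system:
  a + b + c = -11/2
  9a + 3b + c = -47/2
  25a + 5b + c = -115/2
Solving the system yields a = -2, b = -1, c = -5/2.
So f(u) = -2u² - u - 5/2.
Then f(8) = -277/2.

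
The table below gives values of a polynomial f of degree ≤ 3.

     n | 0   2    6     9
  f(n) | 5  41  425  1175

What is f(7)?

Using the Lagrange interpolation formula with nodes 0, 2, 6, 9:
  L_0(n) = (n - 2)(n - 6)(n - 9) / -108
  L_1(n) = n(n - 6)(n - 9) / 56
  L_2(n) = n(n - 2)(n - 9) / -72
  L_3(n) = n(n - 2)(n - 6) / 189
Then f(n) = 5·L_0(n) + 41·L_1(n) + 425·L_2(n) + 1175·L_3(n).
Expanding and collecting terms gives f(n) = n³ + 5n² + 4n + 5.
Evaluating at n = 7: f(7) = 621.

621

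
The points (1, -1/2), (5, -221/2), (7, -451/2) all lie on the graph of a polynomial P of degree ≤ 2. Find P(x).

P(x) = -5x^2 + (5/2)x + 2

Using the Lagrange interpolation formula with nodes 1, 5, 7:
  L_0(x) = (x - 5)(x - 7) / 24
  L_1(x) = (x - 1)(x - 7) / -8
  L_2(x) = (x - 1)(x - 5) / 12
Then P(x) = -1/2·L_0(x) - 221/2·L_1(x) - 451/2·L_2(x).
Expanding and collecting terms gives P(x) = -5x^2 + (5/2)x + 2.
Check: P(7) = -451/2. ✓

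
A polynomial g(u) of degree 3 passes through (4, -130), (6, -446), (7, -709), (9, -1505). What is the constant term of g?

Write g(u) = au^3 + bu^2 + cu + d. Substituting each data point gives a linear system:
  64a + 16b + 4c + d = -130
  216a + 36b + 6c + d = -446
  343a + 49b + 7c + d = -709
  729a + 81b + 9c + d = -1505
Solving the system yields a = -2, b = -1, c = 4, d = -2.
So g(u) = -2u^3 - u^2 + 4u - 2.
The constant term is -2.

-2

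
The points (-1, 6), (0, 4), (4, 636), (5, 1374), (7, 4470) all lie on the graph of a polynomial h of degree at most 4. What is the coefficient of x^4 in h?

1

Write h(x) = ax^4 + bx^3 + cx^2 + dx + e. Substituting each data point gives a linear system:
  a - b + c - d + e = 6
  e = 4
  256a + 64b + 16c + 4d + e = 636
  625a + 125b + 25c + 5d + e = 1374
  2401a + 343b + 49c + 7d + e = 4470
Solving the system yields a = 1, b = 6, c = 1, d = -6, e = 4.
So h(x) = x^4 + 6x^3 + x^2 - 6x + 4.
The leading coefficient is 1.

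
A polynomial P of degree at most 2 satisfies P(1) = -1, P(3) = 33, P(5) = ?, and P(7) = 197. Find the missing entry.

99

On equispaced nodes a degree-2 polynomial has vanishing third forward difference, so
  - P(1) + 3·P(3) - 3·P(5) + P(7) = 0.
Substituting the known values and solving for P(5):
  -3·P(5) = -297
  P(5) = 99.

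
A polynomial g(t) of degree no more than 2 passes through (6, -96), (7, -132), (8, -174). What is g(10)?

-276

Write g(t) = at^2 + bt + c. Substituting each data point gives a linear system:
  36a + 6b + c = -96
  49a + 7b + c = -132
  64a + 8b + c = -174
Solving the system yields a = -3, b = 3, c = -6.
So g(t) = -3t² + 3t - 6.
Then g(10) = -276.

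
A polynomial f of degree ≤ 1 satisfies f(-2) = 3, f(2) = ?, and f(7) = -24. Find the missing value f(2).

-9

The 2 known points determine the degree-1 polynomial uniquely.
Write f(n) = an + b. Substituting each data point gives a linear system:
  -2a + b = 3
  7a + b = -24
Solving the system yields a = -3, b = -3.
So f(n) = -3n - 3.
Then f(2) = -9.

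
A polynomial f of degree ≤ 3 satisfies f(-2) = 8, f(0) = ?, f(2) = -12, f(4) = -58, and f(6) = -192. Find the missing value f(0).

The 4 known points determine the degree-3 polynomial uniquely.
Write f(u) = au^3 + bu^2 + cu + d. Substituting each data point gives a linear system:
  -8a + 4b - 2c + d = 8
  8a + 4b + 2c + d = -12
  64a + 16b + 4c + d = -58
  216a + 36b + 6c + d = -192
Solving the system yields a = -1, b = 1, c = -1, d = -6.
So f(u) = -u³ + u² - u - 6.
Then f(0) = -6.

-6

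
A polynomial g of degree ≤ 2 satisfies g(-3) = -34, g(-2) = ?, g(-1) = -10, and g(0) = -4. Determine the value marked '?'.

-20

The 3 known points determine the degree-2 polynomial uniquely.
Write g(s) = as^2 + bs + c. Substituting each data point gives a linear system:
  9a - 3b + c = -34
  a - b + c = -10
  c = -4
Solving the system yields a = -2, b = 4, c = -4.
So g(s) = -2s² + 4s - 4.
Then g(-2) = -20.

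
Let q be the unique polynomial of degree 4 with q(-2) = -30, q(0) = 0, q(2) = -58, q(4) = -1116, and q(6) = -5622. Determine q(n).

Using the Lagrange interpolation formula with nodes -2, 0, 2, 4, 6:
  L_0(n) = n(n - 2)(n - 4)(n - 6) / 384
  L_1(n) = (n + 2)(n - 2)(n - 4)(n - 6) / -96
  L_2(n) = (n + 2)n(n - 4)(n - 6) / 64
  L_3(n) = (n + 2)n(n - 2)(n - 6) / -96
  L_4(n) = (n + 2)n(n - 2)(n - 4) / 384
Then q(n) = -30·L_0(n) + 0·L_1(n) - 58·L_2(n) - 1116·L_3(n) - 5622·L_4(n).
Expanding and collecting terms gives q(n) = -4n^4 - 3n^3 + 5n^2 + 5n.
Check: q(0) = 0. ✓

q(n) = -4n^4 - 3n^3 + 5n^2 + 5n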